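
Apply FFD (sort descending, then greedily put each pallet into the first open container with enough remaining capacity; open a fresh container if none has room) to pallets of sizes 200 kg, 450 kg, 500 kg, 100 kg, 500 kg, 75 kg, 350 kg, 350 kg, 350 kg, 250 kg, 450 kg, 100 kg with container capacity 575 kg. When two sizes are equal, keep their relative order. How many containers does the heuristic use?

8

Sorted descending: 500, 500, 450, 450, 350, 350, 350, 250, 200, 100, 100, 75.
  500 → container 1 (new)  [load 500/575]
  500 → container 2 (new)  [load 500/575]
  450 → container 3 (new)  [load 450/575]
  450 → container 4 (new)  [load 450/575]
  350 → container 5 (new)  [load 350/575]
  350 → container 6 (new)  [load 350/575]
  350 → container 7 (new)  [load 350/575]
  250 → container 8 (new)  [load 250/575]
  200 → container 5  [load 550/575]
  100 → container 3  [load 550/575]
  100 → container 4  [load 550/575]
  75 → container 1  [load 575/575]
8 containers opened.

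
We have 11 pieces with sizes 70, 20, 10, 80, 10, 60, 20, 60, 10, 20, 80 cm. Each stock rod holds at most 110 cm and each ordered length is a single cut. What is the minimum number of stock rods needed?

Total = 80 + 80 + 70 + 60 + 60 + 20 + 20 + 20 + 10 + 10 + 10 = 440 cm.
Lower bound: ⌈440/110⌉ = 4 stock rods.
Also, 5 pieces each exceed 55 cm, and no two of those can share a stock rod, so at least 5 stock rods are needed.
A packing using 5 stock rods:
  stock rod 1: 80 + 20 + 10 = 110
  stock rod 2: 80 + 20 + 10 = 110
  stock rod 3: 70 + 20 + 10 = 100
  stock rod 4: 60 = 60
  stock rod 5: 60 = 60
This matches the lower bound, so 5 is optimal.

5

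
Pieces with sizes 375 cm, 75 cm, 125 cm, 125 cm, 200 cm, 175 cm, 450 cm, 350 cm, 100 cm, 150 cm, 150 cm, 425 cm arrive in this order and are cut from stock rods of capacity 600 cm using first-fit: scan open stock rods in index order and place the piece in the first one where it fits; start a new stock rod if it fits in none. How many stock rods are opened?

  375 → stock rod 1 (new)  [load 375/600]
  75 → stock rod 1  [load 450/600]
  125 → stock rod 1  [load 575/600]
  125 → stock rod 2 (new)  [load 125/600]
  200 → stock rod 2  [load 325/600]
  175 → stock rod 2  [load 500/600]
  450 → stock rod 3 (new)  [load 450/600]
  350 → stock rod 4 (new)  [load 350/600]
  100 → stock rod 2  [load 600/600]
  150 → stock rod 3  [load 600/600]
  150 → stock rod 4  [load 500/600]
  425 → stock rod 5 (new)  [load 425/600]
5 stock rods opened.

5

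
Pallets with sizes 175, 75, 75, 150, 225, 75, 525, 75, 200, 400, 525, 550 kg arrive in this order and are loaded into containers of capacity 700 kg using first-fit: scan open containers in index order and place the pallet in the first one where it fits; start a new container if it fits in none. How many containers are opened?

5

  175 → container 1 (new)  [load 175/700]
  75 → container 1  [load 250/700]
  75 → container 1  [load 325/700]
  150 → container 1  [load 475/700]
  225 → container 1  [load 700/700]
  75 → container 2 (new)  [load 75/700]
  525 → container 2  [load 600/700]
  75 → container 2  [load 675/700]
  200 → container 3 (new)  [load 200/700]
  400 → container 3  [load 600/700]
  525 → container 4 (new)  [load 525/700]
  550 → container 5 (new)  [load 550/700]
5 containers opened.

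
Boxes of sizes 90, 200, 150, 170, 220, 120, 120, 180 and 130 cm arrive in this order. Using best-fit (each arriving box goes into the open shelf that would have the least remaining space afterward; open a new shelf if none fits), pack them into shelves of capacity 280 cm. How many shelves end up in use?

  90 → shelf 1 (new)  [load 90/280]
  200 → shelf 2 (new)  [load 200/280]
  150 → shelf 1  [load 240/280]
  170 → shelf 3 (new)  [load 170/280]
  220 → shelf 4 (new)  [load 220/280]
  120 → shelf 5 (new)  [load 120/280]
  120 → shelf 5  [load 240/280]
  180 → shelf 6 (new)  [load 180/280]
  130 → shelf 7 (new)  [load 130/280]
7 shelves opened.

7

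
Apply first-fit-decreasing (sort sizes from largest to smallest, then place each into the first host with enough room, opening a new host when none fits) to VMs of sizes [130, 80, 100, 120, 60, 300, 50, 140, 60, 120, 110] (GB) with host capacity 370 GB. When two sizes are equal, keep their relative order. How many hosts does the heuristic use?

Sorted descending: 300, 140, 130, 120, 120, 110, 100, 80, 60, 60, 50.
  300 → host 1 (new)  [load 300/370]
  140 → host 2 (new)  [load 140/370]
  130 → host 2  [load 270/370]
  120 → host 3 (new)  [load 120/370]
  120 → host 3  [load 240/370]
  110 → host 3  [load 350/370]
  100 → host 2  [load 370/370]
  80 → host 4 (new)  [load 80/370]
  60 → host 1  [load 360/370]
  60 → host 4  [load 140/370]
  50 → host 4  [load 190/370]
4 hosts opened.

4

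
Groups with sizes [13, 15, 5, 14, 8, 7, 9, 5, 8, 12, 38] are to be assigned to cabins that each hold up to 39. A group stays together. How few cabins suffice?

4

Total = 38 + 15 + 14 + 13 + 12 + 9 + 8 + 8 + 7 + 5 + 5 = 134.
Lower bound: ⌈134/39⌉ = 4 cabins.
A packing using 4 cabins:
  cabin 1: 38 = 38
  cabin 2: 15 + 14 + 9 = 38
  cabin 3: 13 + 12 + 8 + 5 = 38
  cabin 4: 8 + 7 + 5 = 20
This matches the lower bound, so 4 is optimal.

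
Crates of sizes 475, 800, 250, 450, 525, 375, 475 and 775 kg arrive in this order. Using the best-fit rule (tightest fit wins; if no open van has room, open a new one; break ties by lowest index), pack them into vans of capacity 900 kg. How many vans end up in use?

6

  475 → van 1 (new)  [load 475/900]
  800 → van 2 (new)  [load 800/900]
  250 → van 1  [load 725/900]
  450 → van 3 (new)  [load 450/900]
  525 → van 4 (new)  [load 525/900]
  375 → van 4  [load 900/900]
  475 → van 5 (new)  [load 475/900]
  775 → van 6 (new)  [load 775/900]
6 vans opened.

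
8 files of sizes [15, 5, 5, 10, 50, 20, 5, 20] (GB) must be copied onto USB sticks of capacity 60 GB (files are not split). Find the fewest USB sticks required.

Total = 50 + 20 + 20 + 15 + 10 + 5 + 5 + 5 = 130 GB.
Lower bound: ⌈130/60⌉ = 3 USB sticks.
A packing using 3 USB sticks:
  USB stick 1: 50 + 10 = 60
  USB stick 2: 20 + 20 + 15 + 5 = 60
  USB stick 3: 5 + 5 = 10
This matches the lower bound, so 3 is optimal.

3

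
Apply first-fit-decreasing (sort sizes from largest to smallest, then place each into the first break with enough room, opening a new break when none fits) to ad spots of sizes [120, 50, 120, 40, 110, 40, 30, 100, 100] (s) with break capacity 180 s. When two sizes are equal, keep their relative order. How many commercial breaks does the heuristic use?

Sorted descending: 120, 120, 110, 100, 100, 50, 40, 40, 30.
  120 → break 1 (new)  [load 120/180]
  120 → break 2 (new)  [load 120/180]
  110 → break 3 (new)  [load 110/180]
  100 → break 4 (new)  [load 100/180]
  100 → break 5 (new)  [load 100/180]
  50 → break 1  [load 170/180]
  40 → break 2  [load 160/180]
  40 → break 3  [load 150/180]
  30 → break 3  [load 180/180]
5 commercial breaks opened.

5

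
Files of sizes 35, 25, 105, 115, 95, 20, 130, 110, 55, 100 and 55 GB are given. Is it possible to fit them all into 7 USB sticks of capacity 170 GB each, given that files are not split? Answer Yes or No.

Yes

A valid assignment using 6 USB sticks:
  USB stick 1: 130 + 35 = 165
  USB stick 2: 115 + 55 = 170
  USB stick 3: 110 + 55 = 165
  USB stick 4: 105 + 25 + 20 = 150
  USB stick 5: 100 = 100
  USB stick 6: 95 = 95
That uses only 6 ≤ 7, so 7 USB sticks are enough.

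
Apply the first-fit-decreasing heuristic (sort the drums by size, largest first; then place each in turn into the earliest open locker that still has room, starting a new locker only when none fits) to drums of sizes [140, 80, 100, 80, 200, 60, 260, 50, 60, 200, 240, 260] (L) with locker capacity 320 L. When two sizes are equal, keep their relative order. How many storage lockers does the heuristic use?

6

Sorted descending: 260, 260, 240, 200, 200, 140, 100, 80, 80, 60, 60, 50.
  260 → locker 1 (new)  [load 260/320]
  260 → locker 2 (new)  [load 260/320]
  240 → locker 3 (new)  [load 240/320]
  200 → locker 4 (new)  [load 200/320]
  200 → locker 5 (new)  [load 200/320]
  140 → locker 6 (new)  [load 140/320]
  100 → locker 4  [load 300/320]
  80 → locker 3  [load 320/320]
  80 → locker 5  [load 280/320]
  60 → locker 1  [load 320/320]
  60 → locker 2  [load 320/320]
  50 → locker 6  [load 190/320]
6 storage lockers opened.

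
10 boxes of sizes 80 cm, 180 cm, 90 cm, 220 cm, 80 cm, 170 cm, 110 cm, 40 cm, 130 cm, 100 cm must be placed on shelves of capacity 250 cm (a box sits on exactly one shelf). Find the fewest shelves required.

Total = 220 + 180 + 170 + 130 + 110 + 100 + 90 + 80 + 80 + 40 = 1200 cm.
Lower bound: ⌈1200/250⌉ = 5 shelves.
A packing using 6 shelves:
  shelf 1: 220 = 220
  shelf 2: 180 + 40 = 220
  shelf 3: 170 + 80 = 250
  shelf 4: 130 + 110 = 240
  shelf 5: 100 + 90 = 190
  shelf 6: 80 = 80
No arrangement into 5 shelves stays within capacity, so 6 is optimal.

6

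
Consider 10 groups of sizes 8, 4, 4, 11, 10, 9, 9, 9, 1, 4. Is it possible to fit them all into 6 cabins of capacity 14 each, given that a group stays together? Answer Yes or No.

A valid assignment using 6 cabins:
  cabin 1: 11 + 1 = 12
  cabin 2: 10 + 4 = 14
  cabin 3: 9 + 4 = 13
  cabin 4: 9 + 4 = 13
  cabin 5: 9 = 9
  cabin 6: 8 = 8
Every load is within 14, so 6 cabins suffice.

Yes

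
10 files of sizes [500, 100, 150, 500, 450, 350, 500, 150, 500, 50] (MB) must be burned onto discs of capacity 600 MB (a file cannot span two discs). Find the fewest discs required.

6

Total = 500 + 500 + 500 + 500 + 450 + 350 + 150 + 150 + 100 + 50 = 3250 MB.
Lower bound: ⌈3250/600⌉ = 6 discs.
A packing using 6 discs:
  disc 1: 500 + 100 = 600
  disc 2: 500 + 50 = 550
  disc 3: 500 = 500
  disc 4: 500 = 500
  disc 5: 450 + 150 = 600
  disc 6: 350 + 150 = 500
This matches the lower bound, so 6 is optimal.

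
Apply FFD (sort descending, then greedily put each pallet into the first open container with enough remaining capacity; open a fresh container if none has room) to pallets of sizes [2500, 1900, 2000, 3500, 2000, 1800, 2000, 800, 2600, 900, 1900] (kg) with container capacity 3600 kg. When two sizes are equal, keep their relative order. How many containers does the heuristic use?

9

Sorted descending: 3500, 2600, 2500, 2000, 2000, 2000, 1900, 1900, 1800, 900, 800.
  3500 → container 1 (new)  [load 3500/3600]
  2600 → container 2 (new)  [load 2600/3600]
  2500 → container 3 (new)  [load 2500/3600]
  2000 → container 4 (new)  [load 2000/3600]
  2000 → container 5 (new)  [load 2000/3600]
  2000 → container 6 (new)  [load 2000/3600]
  1900 → container 7 (new)  [load 1900/3600]
  1900 → container 8 (new)  [load 1900/3600]
  1800 → container 9 (new)  [load 1800/3600]
  900 → container 2  [load 3500/3600]
  800 → container 3  [load 3300/3600]
9 containers opened.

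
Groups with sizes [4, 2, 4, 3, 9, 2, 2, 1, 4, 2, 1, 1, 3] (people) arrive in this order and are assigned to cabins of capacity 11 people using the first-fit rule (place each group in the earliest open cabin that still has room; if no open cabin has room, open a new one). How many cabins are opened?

4

  4 → cabin 1 (new)  [load 4/11]
  2 → cabin 1  [load 6/11]
  4 → cabin 1  [load 10/11]
  3 → cabin 2 (new)  [load 3/11]
  9 → cabin 3 (new)  [load 9/11]
  2 → cabin 2  [load 5/11]
  2 → cabin 2  [load 7/11]
  1 → cabin 1  [load 11/11]
  4 → cabin 2  [load 11/11]
  2 → cabin 3  [load 11/11]
  1 → cabin 4 (new)  [load 1/11]
  1 → cabin 4  [load 2/11]
  3 → cabin 4  [load 5/11]
4 cabins opened.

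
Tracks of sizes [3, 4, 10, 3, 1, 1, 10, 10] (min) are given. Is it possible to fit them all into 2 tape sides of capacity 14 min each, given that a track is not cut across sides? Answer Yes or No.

Total = 42 min; ⌈42/14⌉ = 3.
At least 3 tape sides are required, but only 2 are allowed.

No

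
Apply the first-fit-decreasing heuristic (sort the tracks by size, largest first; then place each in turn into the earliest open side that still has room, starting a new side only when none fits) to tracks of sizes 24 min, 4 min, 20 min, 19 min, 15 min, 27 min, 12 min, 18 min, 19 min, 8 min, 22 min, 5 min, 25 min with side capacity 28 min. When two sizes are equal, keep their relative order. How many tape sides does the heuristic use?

Sorted descending: 27, 25, 24, 22, 20, 19, 19, 18, 15, 12, 8, 5, 4.
  27 → side 1 (new)  [load 27/28]
  25 → side 2 (new)  [load 25/28]
  24 → side 3 (new)  [load 24/28]
  22 → side 4 (new)  [load 22/28]
  20 → side 5 (new)  [load 20/28]
  19 → side 6 (new)  [load 19/28]
  19 → side 7 (new)  [load 19/28]
  18 → side 8 (new)  [load 18/28]
  15 → side 9 (new)  [load 15/28]
  12 → side 9  [load 27/28]
  8 → side 5  [load 28/28]
  5 → side 4  [load 27/28]
  4 → side 3  [load 28/28]
9 tape sides opened.

9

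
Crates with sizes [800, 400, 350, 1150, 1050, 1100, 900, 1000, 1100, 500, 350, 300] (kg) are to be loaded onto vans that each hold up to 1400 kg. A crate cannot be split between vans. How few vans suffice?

7

Total = 1150 + 1100 + 1100 + 1050 + 1000 + 900 + 800 + 500 + 400 + 350 + 350 + 300 = 9000 kg.
Lower bound: ⌈9000/1400⌉ = 7 vans.
A packing using 7 vans:
  van 1: 1150 = 1150
  van 2: 1100 + 300 = 1400
  van 3: 1100 = 1100
  van 4: 1050 + 350 = 1400
  van 5: 1000 + 400 = 1400
  van 6: 900 + 500 = 1400
  van 7: 800 + 350 = 1150
This matches the lower bound, so 7 is optimal.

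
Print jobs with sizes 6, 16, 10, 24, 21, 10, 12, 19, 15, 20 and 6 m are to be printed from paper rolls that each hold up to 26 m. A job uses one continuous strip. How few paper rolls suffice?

7

Total = 24 + 21 + 20 + 19 + 16 + 15 + 12 + 10 + 10 + 6 + 6 = 159 m.
Lower bound: ⌈159/26⌉ = 7 paper rolls.
A packing using 7 paper rolls:
  roll 1: 24 = 24
  roll 2: 21 = 21
  roll 3: 20 + 6 = 26
  roll 4: 19 + 6 = 25
  roll 5: 16 + 10 = 26
  roll 6: 15 + 10 = 25
  roll 7: 12 = 12
This matches the lower bound, so 7 is optimal.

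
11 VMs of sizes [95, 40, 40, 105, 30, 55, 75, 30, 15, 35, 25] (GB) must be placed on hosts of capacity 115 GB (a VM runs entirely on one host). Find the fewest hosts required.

5

Total = 105 + 95 + 75 + 55 + 40 + 40 + 35 + 30 + 30 + 25 + 15 = 545 GB.
Lower bound: ⌈545/115⌉ = 5 hosts.
A packing using 5 hosts:
  host 1: 105 = 105
  host 2: 95 + 15 = 110
  host 3: 75 + 40 = 115
  host 4: 55 + 35 + 25 = 115
  host 5: 40 + 30 + 30 = 100
This matches the lower bound, so 5 is optimal.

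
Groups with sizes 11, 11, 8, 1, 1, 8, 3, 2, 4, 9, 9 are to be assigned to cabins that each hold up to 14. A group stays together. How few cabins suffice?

Total = 11 + 11 + 9 + 9 + 8 + 8 + 4 + 3 + 2 + 1 + 1 = 67.
Lower bound: ⌈67/14⌉ = 5 cabins.
Also, 6 groups each exceed 7, and no two of those can share a cabin, so at least 6 cabins are needed.
A packing using 6 cabins:
  cabin 1: 11 + 3 = 14
  cabin 2: 11 + 2 + 1 = 14
  cabin 3: 9 + 4 + 1 = 14
  cabin 4: 9 = 9
  cabin 5: 8 = 8
  cabin 6: 8 = 8
This matches the lower bound, so 6 is optimal.

6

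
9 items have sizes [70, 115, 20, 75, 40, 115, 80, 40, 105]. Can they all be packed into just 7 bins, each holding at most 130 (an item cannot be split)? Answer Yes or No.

A valid assignment using 6 bins:
  bin 1: 115 = 115
  bin 2: 115 = 115
  bin 3: 105 + 20 = 125
  bin 4: 80 + 40 = 120
  bin 5: 75 + 40 = 115
  bin 6: 70 = 70
That uses only 6 ≤ 7, so 7 bins are enough.

Yes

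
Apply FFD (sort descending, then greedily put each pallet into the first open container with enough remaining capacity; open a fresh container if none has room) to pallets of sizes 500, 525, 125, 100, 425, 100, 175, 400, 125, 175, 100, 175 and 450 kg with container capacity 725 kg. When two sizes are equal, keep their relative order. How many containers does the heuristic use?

Sorted descending: 525, 500, 450, 425, 400, 175, 175, 175, 125, 125, 100, 100, 100.
  525 → container 1 (new)  [load 525/725]
  500 → container 2 (new)  [load 500/725]
  450 → container 3 (new)  [load 450/725]
  425 → container 4 (new)  [load 425/725]
  400 → container 5 (new)  [load 400/725]
  175 → container 1  [load 700/725]
  175 → container 2  [load 675/725]
  175 → container 3  [load 625/725]
  125 → container 4  [load 550/725]
  125 → container 4  [load 675/725]
  100 → container 3  [load 725/725]
  100 → container 5  [load 500/725]
  100 → container 5  [load 600/725]
5 containers opened.

5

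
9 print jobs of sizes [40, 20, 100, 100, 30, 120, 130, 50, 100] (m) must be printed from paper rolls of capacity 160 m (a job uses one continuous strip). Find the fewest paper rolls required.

Total = 130 + 120 + 100 + 100 + 100 + 50 + 40 + 30 + 20 = 690 m.
Lower bound: ⌈690/160⌉ = 5 paper rolls.
A packing using 5 paper rolls:
  roll 1: 130 + 30 = 160
  roll 2: 120 + 40 = 160
  roll 3: 100 + 50 = 150
  roll 4: 100 + 20 = 120
  roll 5: 100 = 100
This matches the lower bound, so 5 is optimal.

5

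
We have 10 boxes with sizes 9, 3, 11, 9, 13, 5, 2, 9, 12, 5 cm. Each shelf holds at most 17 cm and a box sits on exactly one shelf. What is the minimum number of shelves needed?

6

Total = 13 + 12 + 11 + 9 + 9 + 9 + 5 + 5 + 3 + 2 = 78 cm.
Lower bound: ⌈78/17⌉ = 5 shelves.
Also, 6 boxes each exceed 17/2 cm, and no two of those can share a shelf, so at least 6 shelves are needed.
A packing using 6 shelves:
  shelf 1: 13 + 3 = 16
  shelf 2: 12 + 5 = 17
  shelf 3: 11 + 5 = 16
  shelf 4: 9 + 2 = 11
  shelf 5: 9 = 9
  shelf 6: 9 = 9
This matches the lower bound, so 6 is optimal.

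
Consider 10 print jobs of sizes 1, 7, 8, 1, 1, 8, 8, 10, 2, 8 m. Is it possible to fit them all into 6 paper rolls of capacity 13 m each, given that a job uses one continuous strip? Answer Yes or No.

Yes

A valid assignment using 6 paper rolls:
  roll 1: 10 + 2 + 1 = 13
  roll 2: 8 + 1 + 1 = 10
  roll 3: 8 = 8
  roll 4: 8 = 8
  roll 5: 8 = 8
  roll 6: 7 = 7
Every load is within 13 m, so 6 paper rolls suffice.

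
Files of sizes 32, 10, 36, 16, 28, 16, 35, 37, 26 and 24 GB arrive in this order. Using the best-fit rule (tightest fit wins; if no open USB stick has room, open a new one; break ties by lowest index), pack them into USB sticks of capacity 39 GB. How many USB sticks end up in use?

9

  32 → USB stick 1 (new)  [load 32/39]
  10 → USB stick 2 (new)  [load 10/39]
  36 → USB stick 3 (new)  [load 36/39]
  16 → USB stick 2  [load 26/39]
  28 → USB stick 4 (new)  [load 28/39]
  16 → USB stick 5 (new)  [load 16/39]
  35 → USB stick 6 (new)  [load 35/39]
  37 → USB stick 7 (new)  [load 37/39]
  26 → USB stick 8 (new)  [load 26/39]
  24 → USB stick 9 (new)  [load 24/39]
9 USB sticks opened.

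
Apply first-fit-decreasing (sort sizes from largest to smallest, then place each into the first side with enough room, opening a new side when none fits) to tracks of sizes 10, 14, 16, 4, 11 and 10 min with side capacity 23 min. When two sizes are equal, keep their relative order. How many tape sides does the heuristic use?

Sorted descending: 16, 14, 11, 10, 10, 4.
  16 → side 1 (new)  [load 16/23]
  14 → side 2 (new)  [load 14/23]
  11 → side 3 (new)  [load 11/23]
  10 → side 3  [load 21/23]
  10 → side 4 (new)  [load 10/23]
  4 → side 1  [load 20/23]
4 tape sides opened.

4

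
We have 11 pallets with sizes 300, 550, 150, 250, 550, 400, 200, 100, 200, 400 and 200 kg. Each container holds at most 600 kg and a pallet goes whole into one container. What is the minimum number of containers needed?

6

Total = 550 + 550 + 400 + 400 + 300 + 250 + 200 + 200 + 200 + 150 + 100 = 3300 kg.
Lower bound: ⌈3300/600⌉ = 6 containers.
A packing using 6 containers:
  container 1: 550 = 550
  container 2: 550 = 550
  container 3: 400 + 200 = 600
  container 4: 400 + 200 = 600
  container 5: 300 + 250 = 550
  container 6: 200 + 150 + 100 = 450
This matches the lower bound, so 6 is optimal.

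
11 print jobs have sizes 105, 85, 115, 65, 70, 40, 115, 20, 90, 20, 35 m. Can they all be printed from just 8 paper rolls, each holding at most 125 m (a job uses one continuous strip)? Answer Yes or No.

A valid assignment using 7 paper rolls:
  roll 1: 115 = 115
  roll 2: 115 = 115
  roll 3: 105 + 20 = 125
  roll 4: 90 + 35 = 125
  roll 5: 85 + 40 = 125
  roll 6: 70 + 20 = 90
  roll 7: 65 = 65
That uses only 7 ≤ 8, so 8 paper rolls are enough.

Yes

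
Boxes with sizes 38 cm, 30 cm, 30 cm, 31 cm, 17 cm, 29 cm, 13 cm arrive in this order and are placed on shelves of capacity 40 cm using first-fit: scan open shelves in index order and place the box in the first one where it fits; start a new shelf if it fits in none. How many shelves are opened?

  38 → shelf 1 (new)  [load 38/40]
  30 → shelf 2 (new)  [load 30/40]
  30 → shelf 3 (new)  [load 30/40]
  31 → shelf 4 (new)  [load 31/40]
  17 → shelf 5 (new)  [load 17/40]
  29 → shelf 6 (new)  [load 29/40]
  13 → shelf 5  [load 30/40]
6 shelves opened.

6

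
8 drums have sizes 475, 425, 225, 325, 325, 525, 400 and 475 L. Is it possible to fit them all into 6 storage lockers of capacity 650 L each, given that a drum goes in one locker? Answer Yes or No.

A valid assignment using 6 storage lockers:
  locker 1: 525 = 525
  locker 2: 475 = 475
  locker 3: 475 = 475
  locker 4: 425 + 225 = 650
  locker 5: 400 = 400
  locker 6: 325 + 325 = 650
Every load is within 650 L, so 6 storage lockers suffice.

Yes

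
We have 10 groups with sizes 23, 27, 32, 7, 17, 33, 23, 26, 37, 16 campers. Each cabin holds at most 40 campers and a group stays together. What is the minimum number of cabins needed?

7

Total = 37 + 33 + 32 + 27 + 26 + 23 + 23 + 17 + 16 + 7 = 241 campers.
Lower bound: ⌈241/40⌉ = 7 cabins.
A packing using 7 cabins:
  cabin 1: 37 = 37
  cabin 2: 33 + 7 = 40
  cabin 3: 32 = 32
  cabin 4: 27 = 27
  cabin 5: 26 = 26
  cabin 6: 23 + 17 = 40
  cabin 7: 23 + 16 = 39
This matches the lower bound, so 7 is optimal.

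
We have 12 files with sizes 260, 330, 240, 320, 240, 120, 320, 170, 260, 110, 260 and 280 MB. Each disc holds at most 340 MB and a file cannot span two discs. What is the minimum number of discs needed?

11

Total = 330 + 320 + 320 + 280 + 260 + 260 + 260 + 240 + 240 + 170 + 120 + 110 = 2910 MB.
Lower bound: ⌈2910/340⌉ = 9 discs.
A packing using 11 discs:
  disc 1: 330 = 330
  disc 2: 320 = 320
  disc 3: 320 = 320
  disc 4: 280 = 280
  disc 5: 260 = 260
  disc 6: 260 = 260
  disc 7: 260 = 260
  disc 8: 240 = 240
  disc 9: 240 = 240
  disc 10: 170 + 120 = 290
  disc 11: 110 = 110
No arrangement into 10 discs stays within capacity, so 11 is optimal.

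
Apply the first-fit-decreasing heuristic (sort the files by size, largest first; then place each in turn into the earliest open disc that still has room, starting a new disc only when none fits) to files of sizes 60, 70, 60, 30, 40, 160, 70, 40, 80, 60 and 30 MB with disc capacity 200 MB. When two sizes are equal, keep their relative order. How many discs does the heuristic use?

Sorted descending: 160, 80, 70, 70, 60, 60, 60, 40, 40, 30, 30.
  160 → disc 1 (new)  [load 160/200]
  80 → disc 2 (new)  [load 80/200]
  70 → disc 2  [load 150/200]
  70 → disc 3 (new)  [load 70/200]
  60 → disc 3  [load 130/200]
  60 → disc 3  [load 190/200]
  60 → disc 4 (new)  [load 60/200]
  40 → disc 1  [load 200/200]
  40 → disc 2  [load 190/200]
  30 → disc 4  [load 90/200]
  30 → disc 4  [load 120/200]
4 discs opened.

4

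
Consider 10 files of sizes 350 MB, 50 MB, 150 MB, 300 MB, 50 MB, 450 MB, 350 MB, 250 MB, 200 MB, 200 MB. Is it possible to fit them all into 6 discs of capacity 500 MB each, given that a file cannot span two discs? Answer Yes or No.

A valid assignment using 5 discs:
  disc 1: 450 + 50 = 500
  disc 2: 350 + 150 = 500
  disc 3: 350 + 50 = 400
  disc 4: 300 + 200 = 500
  disc 5: 250 + 200 = 450
That uses only 5 ≤ 6, so 6 discs are enough.

Yes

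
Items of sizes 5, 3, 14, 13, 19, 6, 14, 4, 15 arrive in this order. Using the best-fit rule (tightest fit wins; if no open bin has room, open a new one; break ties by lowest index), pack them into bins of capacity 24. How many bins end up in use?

  5 → bin 1 (new)  [load 5/24]
  3 → bin 1  [load 8/24]
  14 → bin 1  [load 22/24]
  13 → bin 2 (new)  [load 13/24]
  19 → bin 3 (new)  [load 19/24]
  6 → bin 2  [load 19/24]
  14 → bin 4 (new)  [load 14/24]
  4 → bin 2  [load 23/24]
  15 → bin 5 (new)  [load 15/24]
5 bins opened.

5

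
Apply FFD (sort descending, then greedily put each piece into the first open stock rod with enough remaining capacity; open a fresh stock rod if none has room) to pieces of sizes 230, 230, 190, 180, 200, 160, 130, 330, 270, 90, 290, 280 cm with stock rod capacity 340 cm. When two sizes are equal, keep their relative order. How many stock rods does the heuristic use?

Sorted descending: 330, 290, 280, 270, 230, 230, 200, 190, 180, 160, 130, 90.
  330 → stock rod 1 (new)  [load 330/340]
  290 → stock rod 2 (new)  [load 290/340]
  280 → stock rod 3 (new)  [load 280/340]
  270 → stock rod 4 (new)  [load 270/340]
  230 → stock rod 5 (new)  [load 230/340]
  230 → stock rod 6 (new)  [load 230/340]
  200 → stock rod 7 (new)  [load 200/340]
  190 → stock rod 8 (new)  [load 190/340]
  180 → stock rod 9 (new)  [load 180/340]
  160 → stock rod 9  [load 340/340]
  130 → stock rod 7  [load 330/340]
  90 → stock rod 5  [load 320/340]
9 stock rods opened.

9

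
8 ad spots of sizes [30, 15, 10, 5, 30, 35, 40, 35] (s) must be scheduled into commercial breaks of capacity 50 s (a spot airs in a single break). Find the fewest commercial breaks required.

Total = 40 + 35 + 35 + 30 + 30 + 15 + 10 + 5 = 200 s.
Lower bound: ⌈200/50⌉ = 4 commercial breaks.
Also, 5 ad spots each exceed 25 s, and no two of those can share a break, so at least 5 commercial breaks are needed.
A packing using 5 commercial breaks:
  break 1: 40 + 10 = 50
  break 2: 35 + 15 = 50
  break 3: 35 + 5 = 40
  break 4: 30 = 30
  break 5: 30 = 30
This matches the lower bound, so 5 is optimal.

5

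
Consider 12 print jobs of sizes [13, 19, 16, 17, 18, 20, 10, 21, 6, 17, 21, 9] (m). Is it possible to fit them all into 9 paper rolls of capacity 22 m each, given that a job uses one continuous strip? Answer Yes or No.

No

Total = 187 m; ⌈187/22⌉ = 9.
The bound of 9 does not rule out 9, but exhaustive search shows no assignment into 9 paper rolls of capacity 22 m exists — the minimum is 10.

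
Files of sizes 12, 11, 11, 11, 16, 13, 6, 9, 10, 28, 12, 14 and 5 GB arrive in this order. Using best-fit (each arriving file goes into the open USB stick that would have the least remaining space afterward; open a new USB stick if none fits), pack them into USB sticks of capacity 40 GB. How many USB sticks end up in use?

  12 → USB stick 1 (new)  [load 12/40]
  11 → USB stick 1  [load 23/40]
  11 → USB stick 1  [load 34/40]
  11 → USB stick 2 (new)  [load 11/40]
  16 → USB stick 2  [load 27/40]
  13 → USB stick 2  [load 40/40]
  6 → USB stick 1  [load 40/40]
  9 → USB stick 3 (new)  [load 9/40]
  10 → USB stick 3  [load 19/40]
  28 → USB stick 4 (new)  [load 28/40]
  12 → USB stick 4  [load 40/40]
  14 → USB stick 3  [load 33/40]
  5 → USB stick 3  [load 38/40]
4 USB sticks opened.

4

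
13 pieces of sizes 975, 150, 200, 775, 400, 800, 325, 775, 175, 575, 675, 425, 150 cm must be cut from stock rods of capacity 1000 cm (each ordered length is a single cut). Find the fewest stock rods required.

Total = 975 + 800 + 775 + 775 + 675 + 575 + 425 + 400 + 325 + 200 + 175 + 150 + 150 = 6400 cm.
Lower bound: ⌈6400/1000⌉ = 7 stock rods.
A packing using 7 stock rods:
  stock rod 1: 975 = 975
  stock rod 2: 800 + 200 = 1000
  stock rod 3: 775 + 175 = 950
  stock rod 4: 775 + 150 = 925
  stock rod 5: 675 + 325 = 1000
  stock rod 6: 575 + 425 = 1000
  stock rod 7: 400 + 150 = 550
This matches the lower bound, so 7 is optimal.

7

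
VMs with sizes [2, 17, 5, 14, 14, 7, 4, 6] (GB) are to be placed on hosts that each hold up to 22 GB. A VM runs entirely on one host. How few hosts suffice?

4

Total = 17 + 14 + 14 + 7 + 6 + 5 + 4 + 2 = 69 GB.
Lower bound: ⌈69/22⌉ = 4 hosts.
A packing using 4 hosts:
  host 1: 17 + 5 = 22
  host 2: 14 + 7 = 21
  host 3: 14 + 6 + 2 = 22
  host 4: 4 = 4
This matches the lower bound, so 4 is optimal.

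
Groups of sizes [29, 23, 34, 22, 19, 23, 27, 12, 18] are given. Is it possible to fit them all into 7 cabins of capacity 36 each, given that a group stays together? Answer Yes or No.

Total = 207; ⌈207/36⌉ = 6.
7 groups each exceed half the capacity and cannot share a cabin, forcing at least 7 cabins.
The bound of 7 does not rule out 7, but exhaustive search shows no assignment into 7 cabins of capacity 36 exists — the minimum is 8.

No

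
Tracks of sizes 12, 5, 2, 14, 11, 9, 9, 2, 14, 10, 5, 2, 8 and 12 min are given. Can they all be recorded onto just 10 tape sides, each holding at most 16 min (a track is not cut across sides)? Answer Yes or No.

Yes

A valid assignment using 9 tape sides:
  side 1: 14 + 2 = 16
  side 2: 14 + 2 = 16
  side 3: 12 + 2 = 14
  side 4: 12 = 12
  side 5: 11 + 5 = 16
  side 6: 10 + 5 = 15
  side 7: 9 = 9
  side 8: 9 = 9
  side 9: 8 = 8
That uses only 9 ≤ 10, so 10 tape sides are enough.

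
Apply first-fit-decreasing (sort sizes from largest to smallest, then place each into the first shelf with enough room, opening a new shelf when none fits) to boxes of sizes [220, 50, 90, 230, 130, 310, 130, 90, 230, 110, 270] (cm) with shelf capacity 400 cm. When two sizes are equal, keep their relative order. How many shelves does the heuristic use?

Sorted descending: 310, 270, 230, 230, 220, 130, 130, 110, 90, 90, 50.
  310 → shelf 1 (new)  [load 310/400]
  270 → shelf 2 (new)  [load 270/400]
  230 → shelf 3 (new)  [load 230/400]
  230 → shelf 4 (new)  [load 230/400]
  220 → shelf 5 (new)  [load 220/400]
  130 → shelf 2  [load 400/400]
  130 → shelf 3  [load 360/400]
  110 → shelf 4  [load 340/400]
  90 → shelf 1  [load 400/400]
  90 → shelf 5  [load 310/400]
  50 → shelf 4  [load 390/400]
5 shelves opened.

5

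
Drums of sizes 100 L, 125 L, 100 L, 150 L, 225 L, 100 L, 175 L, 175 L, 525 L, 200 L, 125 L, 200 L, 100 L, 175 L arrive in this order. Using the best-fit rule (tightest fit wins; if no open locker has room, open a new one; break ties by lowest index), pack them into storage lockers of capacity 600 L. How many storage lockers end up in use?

5

  100 → locker 1 (new)  [load 100/600]
  125 → locker 1  [load 225/600]
  100 → locker 1  [load 325/600]
  150 → locker 1  [load 475/600]
  225 → locker 2 (new)  [load 225/600]
  100 → locker 1  [load 575/600]
  175 → locker 2  [load 400/600]
  175 → locker 2  [load 575/600]
  525 → locker 3 (new)  [load 525/600]
  200 → locker 4 (new)  [load 200/600]
  125 → locker 4  [load 325/600]
  200 → locker 4  [load 525/600]
  100 → locker 5 (new)  [load 100/600]
  175 → locker 5  [load 275/600]
5 storage lockers opened.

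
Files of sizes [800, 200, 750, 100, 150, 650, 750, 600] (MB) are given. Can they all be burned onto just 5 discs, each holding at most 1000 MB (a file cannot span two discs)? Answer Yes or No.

Yes

A valid assignment using 5 discs:
  disc 1: 800 + 200 = 1000
  disc 2: 750 + 150 + 100 = 1000
  disc 3: 750 = 750
  disc 4: 650 = 650
  disc 5: 600 = 600
Every load is within 1000 MB, so 5 discs suffice.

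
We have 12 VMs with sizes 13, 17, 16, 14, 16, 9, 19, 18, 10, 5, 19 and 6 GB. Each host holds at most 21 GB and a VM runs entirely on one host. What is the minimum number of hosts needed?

9

Total = 19 + 19 + 18 + 17 + 16 + 16 + 14 + 13 + 10 + 9 + 6 + 5 = 162 GB.
Lower bound: ⌈162/21⌉ = 8 hosts.
A packing using 9 hosts:
  host 1: 19 = 19
  host 2: 19 = 19
  host 3: 18 = 18
  host 4: 17 = 17
  host 5: 16 + 5 = 21
  host 6: 16 = 16
  host 7: 14 + 6 = 20
  host 8: 13 = 13
  host 9: 10 + 9 = 19
No arrangement into 8 hosts stays within capacity, so 9 is optimal.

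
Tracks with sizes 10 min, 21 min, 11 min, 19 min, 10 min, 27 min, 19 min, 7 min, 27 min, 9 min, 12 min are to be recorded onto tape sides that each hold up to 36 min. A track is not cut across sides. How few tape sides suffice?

Total = 27 + 27 + 21 + 19 + 19 + 12 + 11 + 10 + 10 + 9 + 7 = 172 min.
Lower bound: ⌈172/36⌉ = 5 tape sides.
A packing using 6 tape sides:
  side 1: 27 + 9 = 36
  side 2: 27 + 7 = 34
  side 3: 21 + 12 = 33
  side 4: 19 + 11 = 30
  side 5: 19 + 10 = 29
  side 6: 10 = 10
No arrangement into 5 tape sides stays within capacity, so 6 is optimal.

6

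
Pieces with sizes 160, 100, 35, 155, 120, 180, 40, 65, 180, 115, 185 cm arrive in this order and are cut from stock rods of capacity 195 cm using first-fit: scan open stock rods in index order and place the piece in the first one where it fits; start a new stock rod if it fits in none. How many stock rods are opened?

  160 → stock rod 1 (new)  [load 160/195]
  100 → stock rod 2 (new)  [load 100/195]
  35 → stock rod 1  [load 195/195]
  155 → stock rod 3 (new)  [load 155/195]
  120 → stock rod 4 (new)  [load 120/195]
  180 → stock rod 5 (new)  [load 180/195]
  40 → stock rod 2  [load 140/195]
  65 → stock rod 4  [load 185/195]
  180 → stock rod 6 (new)  [load 180/195]
  115 → stock rod 7 (new)  [load 115/195]
  185 → stock rod 8 (new)  [load 185/195]
8 stock rods opened.

8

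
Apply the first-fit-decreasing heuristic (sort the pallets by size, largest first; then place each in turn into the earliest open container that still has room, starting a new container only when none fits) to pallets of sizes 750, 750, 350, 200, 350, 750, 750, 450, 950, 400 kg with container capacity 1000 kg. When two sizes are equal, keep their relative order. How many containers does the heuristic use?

7

Sorted descending: 950, 750, 750, 750, 750, 450, 400, 350, 350, 200.
  950 → container 1 (new)  [load 950/1000]
  750 → container 2 (new)  [load 750/1000]
  750 → container 3 (new)  [load 750/1000]
  750 → container 4 (new)  [load 750/1000]
  750 → container 5 (new)  [load 750/1000]
  450 → container 6 (new)  [load 450/1000]
  400 → container 6  [load 850/1000]
  350 → container 7 (new)  [load 350/1000]
  350 → container 7  [load 700/1000]
  200 → container 2  [load 950/1000]
7 containers opened.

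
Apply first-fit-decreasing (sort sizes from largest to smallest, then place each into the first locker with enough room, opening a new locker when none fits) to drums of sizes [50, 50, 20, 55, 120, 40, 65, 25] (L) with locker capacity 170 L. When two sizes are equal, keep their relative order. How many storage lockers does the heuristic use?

Sorted descending: 120, 65, 55, 50, 50, 40, 25, 20.
  120 → locker 1 (new)  [load 120/170]
  65 → locker 2 (new)  [load 65/170]
  55 → locker 2  [load 120/170]
  50 → locker 1  [load 170/170]
  50 → locker 2  [load 170/170]
  40 → locker 3 (new)  [load 40/170]
  25 → locker 3  [load 65/170]
  20 → locker 3  [load 85/170]
3 storage lockers opened.

3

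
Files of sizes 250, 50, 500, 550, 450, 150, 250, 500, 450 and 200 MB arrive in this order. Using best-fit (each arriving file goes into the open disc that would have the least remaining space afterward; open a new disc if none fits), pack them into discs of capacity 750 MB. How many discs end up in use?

  250 → disc 1 (new)  [load 250/750]
  50 → disc 1  [load 300/750]
  500 → disc 2 (new)  [load 500/750]
  550 → disc 3 (new)  [load 550/750]
  450 → disc 1  [load 750/750]
  150 → disc 3  [load 700/750]
  250 → disc 2  [load 750/750]
  500 → disc 4 (new)  [load 500/750]
  450 → disc 5 (new)  [load 450/750]
  200 → disc 4  [load 700/750]
5 discs opened.

5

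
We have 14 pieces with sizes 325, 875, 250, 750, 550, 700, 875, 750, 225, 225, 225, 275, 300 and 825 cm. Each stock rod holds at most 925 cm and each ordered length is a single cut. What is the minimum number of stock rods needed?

Total = 875 + 875 + 825 + 750 + 750 + 700 + 550 + 325 + 300 + 275 + 250 + 225 + 225 + 225 = 7150 cm.
Lower bound: ⌈7150/925⌉ = 8 stock rods.
A packing using 9 stock rods:
  stock rod 1: 875 = 875
  stock rod 2: 875 = 875
  stock rod 3: 825 = 825
  stock rod 4: 750 = 750
  stock rod 5: 750 = 750
  stock rod 6: 700 + 225 = 925
  stock rod 7: 550 + 325 = 875
  stock rod 8: 300 + 275 + 250 = 825
  stock rod 9: 225 + 225 = 450
No arrangement into 8 stock rods stays within capacity, so 9 is optimal.

9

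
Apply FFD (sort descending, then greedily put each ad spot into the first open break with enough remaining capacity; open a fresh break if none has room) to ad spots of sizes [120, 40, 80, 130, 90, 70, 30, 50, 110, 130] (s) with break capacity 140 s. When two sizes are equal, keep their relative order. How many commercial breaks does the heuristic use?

Sorted descending: 130, 130, 120, 110, 90, 80, 70, 50, 40, 30.
  130 → break 1 (new)  [load 130/140]
  130 → break 2 (new)  [load 130/140]
  120 → break 3 (new)  [load 120/140]
  110 → break 4 (new)  [load 110/140]
  90 → break 5 (new)  [load 90/140]
  80 → break 6 (new)  [load 80/140]
  70 → break 7 (new)  [load 70/140]
  50 → break 5  [load 140/140]
  40 → break 6  [load 120/140]
  30 → break 4  [load 140/140]
7 commercial breaks opened.

7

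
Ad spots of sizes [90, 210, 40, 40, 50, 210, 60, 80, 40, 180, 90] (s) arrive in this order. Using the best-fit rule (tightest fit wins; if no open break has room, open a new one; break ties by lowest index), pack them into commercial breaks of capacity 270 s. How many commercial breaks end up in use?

  90 → break 1 (new)  [load 90/270]
  210 → break 2 (new)  [load 210/270]
  40 → break 2  [load 250/270]
  40 → break 1  [load 130/270]
  50 → break 1  [load 180/270]
  210 → break 3 (new)  [load 210/270]
  60 → break 3  [load 270/270]
  80 → break 1  [load 260/270]
  40 → break 4 (new)  [load 40/270]
  180 → break 4  [load 220/270]
  90 → break 5 (new)  [load 90/270]
5 commercial breaks opened.

5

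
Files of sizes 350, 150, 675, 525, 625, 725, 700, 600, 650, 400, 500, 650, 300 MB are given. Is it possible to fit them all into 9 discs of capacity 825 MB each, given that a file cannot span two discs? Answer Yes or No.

Total = 6850 MB; ⌈6850/825⌉ = 9.
The bound of 9 does not rule out 9, but exhaustive search shows no assignment into 9 discs of capacity 825 MB exists — the minimum is 10.

No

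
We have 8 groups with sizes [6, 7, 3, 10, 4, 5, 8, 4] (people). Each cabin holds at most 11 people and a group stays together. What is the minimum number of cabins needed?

5

Total = 10 + 8 + 7 + 6 + 5 + 4 + 4 + 3 = 47 people.
Lower bound: ⌈47/11⌉ = 5 cabins.
A packing using 5 cabins:
  cabin 1: 10 = 10
  cabin 2: 8 + 3 = 11
  cabin 3: 7 + 4 = 11
  cabin 4: 6 + 5 = 11
  cabin 5: 4 = 4
This matches the lower bound, so 5 is optimal.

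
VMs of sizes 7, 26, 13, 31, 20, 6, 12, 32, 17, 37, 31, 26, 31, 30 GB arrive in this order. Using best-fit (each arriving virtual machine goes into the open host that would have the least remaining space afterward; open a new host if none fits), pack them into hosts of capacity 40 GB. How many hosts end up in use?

10

  7 → host 1 (new)  [load 7/40]
  26 → host 1  [load 33/40]
  13 → host 2 (new)  [load 13/40]
  31 → host 3 (new)  [load 31/40]
  20 → host 2  [load 33/40]
  6 → host 1  [load 39/40]
  12 → host 4 (new)  [load 12/40]
  32 → host 5 (new)  [load 32/40]
  17 → host 4  [load 29/40]
  37 → host 6 (new)  [load 37/40]
  31 → host 7 (new)  [load 31/40]
  26 → host 8 (new)  [load 26/40]
  31 → host 9 (new)  [load 31/40]
  30 → host 10 (new)  [load 30/40]
10 hosts opened.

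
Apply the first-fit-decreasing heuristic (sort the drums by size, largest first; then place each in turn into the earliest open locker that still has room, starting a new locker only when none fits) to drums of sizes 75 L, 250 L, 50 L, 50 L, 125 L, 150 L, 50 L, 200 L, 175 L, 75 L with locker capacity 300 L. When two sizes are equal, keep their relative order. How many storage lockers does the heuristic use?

Sorted descending: 250, 200, 175, 150, 125, 75, 75, 50, 50, 50.
  250 → locker 1 (new)  [load 250/300]
  200 → locker 2 (new)  [load 200/300]
  175 → locker 3 (new)  [load 175/300]
  150 → locker 4 (new)  [load 150/300]
  125 → locker 3  [load 300/300]
  75 → locker 2  [load 275/300]
  75 → locker 4  [load 225/300]
  50 → locker 1  [load 300/300]
  50 → locker 4  [load 275/300]
  50 → locker 5 (new)  [load 50/300]
5 storage lockers opened.

5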